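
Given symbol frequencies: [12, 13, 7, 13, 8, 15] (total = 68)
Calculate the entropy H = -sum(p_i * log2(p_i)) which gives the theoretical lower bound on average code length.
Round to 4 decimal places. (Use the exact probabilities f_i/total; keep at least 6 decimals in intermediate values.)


Per-symbol terms -p_i * log2(p_i) with p_i = f_i/68:
  p = 12/68 = 0.176471: log2(p) = -2.502500, -p*log2(p) = 0.441618
  p = 13/68 = 0.191176: log2(p) = -2.387023, -p*log2(p) = 0.456343
  p = 7/68 = 0.102941: log2(p) = -3.280108, -p*log2(p) = 0.337658
  p = 13/68 = 0.191176: log2(p) = -2.387023, -p*log2(p) = 0.456343
  p = 8/68 = 0.117647: log2(p) = -3.087463, -p*log2(p) = 0.363231
  p = 15/68 = 0.220588: log2(p) = -2.180572, -p*log2(p) = 0.481009
H = 0.441618 + 0.456343 + 0.337658 + 0.456343 + 0.363231 + 0.481009 = 2.536202

H = 2.5362 bits/symbol


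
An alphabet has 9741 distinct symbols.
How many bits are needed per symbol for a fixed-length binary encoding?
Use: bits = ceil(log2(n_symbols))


log2(9741) = 13.2499
Bracket: 2^13 = 8192 < 9741 <= 2^14 = 16384
So ceil(log2(9741)) = 14

bits = ceil(log2(9741)) = ceil(13.2499) = 14 bits


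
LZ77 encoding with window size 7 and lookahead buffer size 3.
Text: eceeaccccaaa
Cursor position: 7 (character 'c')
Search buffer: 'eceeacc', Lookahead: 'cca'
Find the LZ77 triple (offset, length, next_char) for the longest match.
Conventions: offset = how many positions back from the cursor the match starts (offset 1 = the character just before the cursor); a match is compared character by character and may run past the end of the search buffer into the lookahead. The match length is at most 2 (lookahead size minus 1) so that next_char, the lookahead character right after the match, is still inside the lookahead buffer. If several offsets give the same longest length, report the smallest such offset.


Try each offset into the search buffer:
  offset=1 (pos 6, char 'c'): match length 2
  offset=2 (pos 5, char 'c'): match length 2
  offset=3 (pos 4, char 'a'): match length 0
  offset=4 (pos 3, char 'e'): match length 0
  offset=5 (pos 2, char 'e'): match length 0
  offset=6 (pos 1, char 'c'): match length 1
  offset=7 (pos 0, char 'e'): match length 0
Longest match has length 2, found at offsets 1, 2; take the smallest, offset 1.
next_char = character at position 7 + 2 = 9 -> 'a'

Best match: offset=1, length=2 (matching 'cc' starting at position 6)
LZ77 triple: (1, 2, 'a')


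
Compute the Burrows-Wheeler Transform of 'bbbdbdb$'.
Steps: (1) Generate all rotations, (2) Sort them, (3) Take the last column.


Rotations (sorted):
  0: $bbbdbdb -> last char: b
  1: b$bbbdbd -> last char: d
  2: bbbdbdb$ -> last char: $
  3: bbdbdb$b -> last char: b
  4: bdb$bbbd -> last char: d
  5: bdbdb$bb -> last char: b
  6: db$bbbdb -> last char: b
  7: dbdb$bbb -> last char: b


BWT = bd$bdbbb


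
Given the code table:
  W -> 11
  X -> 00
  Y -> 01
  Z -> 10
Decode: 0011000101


Decoding:
00 -> X
11 -> W
00 -> X
01 -> Y
01 -> Y


Result: XWXYY


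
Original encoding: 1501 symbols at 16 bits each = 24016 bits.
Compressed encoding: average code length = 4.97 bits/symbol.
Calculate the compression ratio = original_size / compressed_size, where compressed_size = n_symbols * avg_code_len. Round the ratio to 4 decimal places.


original_size = n_symbols * orig_bits = 1501 * 16 = 24016 bits
compressed_size = n_symbols * avg_code_len = 1501 * 4.97 = 7459.97 bits
ratio = original_size / compressed_size = 24016 / 7459.97 = 3.2193

Compression ratio = 3.2193


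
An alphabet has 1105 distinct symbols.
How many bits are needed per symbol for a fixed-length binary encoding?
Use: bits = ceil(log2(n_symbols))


log2(1105) = 10.1098
Bracket: 2^10 = 1024 < 1105 <= 2^11 = 2048
So ceil(log2(1105)) = 11

bits = ceil(log2(1105)) = ceil(10.1098) = 11 bits


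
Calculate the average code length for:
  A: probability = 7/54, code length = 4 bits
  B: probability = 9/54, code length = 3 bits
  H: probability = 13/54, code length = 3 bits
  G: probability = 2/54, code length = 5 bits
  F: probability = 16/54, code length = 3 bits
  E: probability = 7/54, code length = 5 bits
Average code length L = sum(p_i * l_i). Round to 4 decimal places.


Weighted contributions p_i * l_i:
  A: (7/54) * 4 = 28/54
  B: (9/54) * 3 = 27/54
  H: (13/54) * 3 = 39/54
  G: (2/54) * 5 = 10/54
  F: (16/54) * 3 = 48/54
  E: (7/54) * 5 = 35/54
Sum = (28 + 27 + 39 + 10 + 48 + 35)/54 = 187/54

L = 187/54 = 3.4630 bits/symbol


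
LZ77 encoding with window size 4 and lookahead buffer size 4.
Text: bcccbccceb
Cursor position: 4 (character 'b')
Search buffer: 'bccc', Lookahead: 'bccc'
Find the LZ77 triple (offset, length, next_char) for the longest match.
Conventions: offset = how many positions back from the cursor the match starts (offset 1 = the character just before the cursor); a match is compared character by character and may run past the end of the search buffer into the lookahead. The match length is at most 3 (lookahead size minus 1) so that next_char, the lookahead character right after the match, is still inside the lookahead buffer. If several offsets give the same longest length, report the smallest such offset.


Try each offset into the search buffer:
  offset=1 (pos 3, char 'c'): match length 0
  offset=2 (pos 2, char 'c'): match length 0
  offset=3 (pos 1, char 'c'): match length 0
  offset=4 (pos 0, char 'b'): match length 3
Longest match has length 3 at offset 4.
next_char = character at position 4 + 3 = 7 -> 'c'

Best match: offset=4, length=3 (matching 'bcc' starting at position 0)
LZ77 triple: (4, 3, 'c')


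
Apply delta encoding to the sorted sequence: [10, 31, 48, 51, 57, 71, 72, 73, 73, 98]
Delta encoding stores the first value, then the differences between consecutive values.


First value: 10
Deltas:
  31 - 10 = 21
  48 - 31 = 17
  51 - 48 = 3
  57 - 51 = 6
  71 - 57 = 14
  72 - 71 = 1
  73 - 72 = 1
  73 - 73 = 0
  98 - 73 = 25


Delta encoded: [10, 21, 17, 3, 6, 14, 1, 1, 0, 25]


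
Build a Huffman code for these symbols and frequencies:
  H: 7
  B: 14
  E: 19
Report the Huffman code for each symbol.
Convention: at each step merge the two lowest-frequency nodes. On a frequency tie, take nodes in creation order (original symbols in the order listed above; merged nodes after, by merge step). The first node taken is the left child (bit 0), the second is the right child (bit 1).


Huffman tree construction:
Step 1: Merge H(7) + B(14) = 21
Step 2: Merge E(19) + (H+B)(21) = 40
Read each symbol's code off the tree from the root (left child = 0, right child = 1).

Codes:
  H: 10 (length 2)
  B: 11 (length 2)
  E: 0 (length 1)
Average code length: 61/40 = 1.5250 bits/symbol


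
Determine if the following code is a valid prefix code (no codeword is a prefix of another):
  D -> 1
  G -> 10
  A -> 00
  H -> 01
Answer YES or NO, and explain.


Checking each pair (does one codeword prefix another?):
  D='1' vs G='10': prefix -- VIOLATION

NO -- this is NOT a valid prefix code. D (1) is a prefix of G (10).


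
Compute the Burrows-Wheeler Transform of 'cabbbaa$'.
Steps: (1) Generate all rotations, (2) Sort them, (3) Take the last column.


Rotations (sorted):
  0: $cabbbaa -> last char: a
  1: a$cabbba -> last char: a
  2: aa$cabbb -> last char: b
  3: abbbaa$c -> last char: c
  4: baa$cabb -> last char: b
  5: bbaa$cab -> last char: b
  6: bbbaa$ca -> last char: a
  7: cabbbaa$ -> last char: $


BWT = aabcbba$


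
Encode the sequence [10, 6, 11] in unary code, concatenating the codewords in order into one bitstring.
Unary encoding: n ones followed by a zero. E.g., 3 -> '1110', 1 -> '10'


Encode each number as n ones followed by a terminating 0:
  10 -> 11111111110 (11 bits)
  6 -> 1111110 (7 bits)
  11 -> 111111111110 (12 bits)
Total length = 11 + 7 + 12 = 30 bits.

Unary([10, 6, 11]) = 111111111101111110111111111110 (30 bits)


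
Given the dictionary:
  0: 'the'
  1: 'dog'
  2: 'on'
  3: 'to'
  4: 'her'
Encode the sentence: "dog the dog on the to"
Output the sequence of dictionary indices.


Look up each word in the dictionary:
  'dog' -> 1
  'the' -> 0
  'dog' -> 1
  'on' -> 2
  'the' -> 0
  'to' -> 3

Encoded: [1, 0, 1, 2, 0, 3]


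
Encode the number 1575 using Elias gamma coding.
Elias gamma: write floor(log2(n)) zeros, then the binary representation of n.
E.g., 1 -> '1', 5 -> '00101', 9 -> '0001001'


num_bits = floor(log2(1575)) + 1 = 11
leading_zeros = num_bits - 1 = 10
binary(1575) = 11000100111

Elias gamma(1575) = '0000000000' + '11000100111' = 000000000011000100111 (21 bits)


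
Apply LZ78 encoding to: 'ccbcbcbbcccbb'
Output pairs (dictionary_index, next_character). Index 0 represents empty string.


LZ78 encoding steps:
Dictionary: {0: ''}
Step 1: w='' (idx 0), next='c' -> output (0, 'c'), add 'c' as idx 1
Step 2: w='c' (idx 1), next='b' -> output (1, 'b'), add 'cb' as idx 2
Step 3: w='cb' (idx 2), next='c' -> output (2, 'c'), add 'cbc' as idx 3
Step 4: w='' (idx 0), next='b' -> output (0, 'b'), add 'b' as idx 4
Step 5: w='b' (idx 4), next='c' -> output (4, 'c'), add 'bc' as idx 5
Step 6: w='c' (idx 1), next='c' -> output (1, 'c'), add 'cc' as idx 6
Step 7: w='b' (idx 4), next='b' -> output (4, 'b'), add 'bb' as idx 7


Encoded: [(0, 'c'), (1, 'b'), (2, 'c'), (0, 'b'), (4, 'c'), (1, 'c'), (4, 'b')]


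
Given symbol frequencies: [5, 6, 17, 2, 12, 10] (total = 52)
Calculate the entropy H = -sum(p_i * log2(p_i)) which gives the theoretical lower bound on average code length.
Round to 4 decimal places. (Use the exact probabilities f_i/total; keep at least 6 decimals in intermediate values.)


Per-symbol terms -p_i * log2(p_i) with p_i = f_i/52:
  p = 5/52 = 0.096154: log2(p) = -3.378512, -p*log2(p) = 0.324857
  p = 6/52 = 0.115385: log2(p) = -3.115477, -p*log2(p) = 0.359478
  p = 17/52 = 0.326923: log2(p) = -1.612977, -p*log2(p) = 0.527319
  p = 2/52 = 0.038462: log2(p) = -4.700440, -p*log2(p) = 0.180786
  p = 12/52 = 0.230769: log2(p) = -2.115477, -p*log2(p) = 0.488187
  p = 10/52 = 0.192308: log2(p) = -2.378512, -p*log2(p) = 0.457406
H = 0.324857 + 0.359478 + 0.527319 + 0.180786 + 0.488187 + 0.457406 = 2.338033

H = 2.338 bits/symbol


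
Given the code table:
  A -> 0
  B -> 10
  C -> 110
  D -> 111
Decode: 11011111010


Decoding:
110 -> C
111 -> D
110 -> C
10 -> B


Result: CDCB


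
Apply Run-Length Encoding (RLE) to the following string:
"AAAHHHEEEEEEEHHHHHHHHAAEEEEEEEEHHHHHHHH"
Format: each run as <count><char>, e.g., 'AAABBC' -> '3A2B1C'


Scanning runs left to right:
  i=0: run of 'A' x 3 -> '3A'
  i=3: run of 'H' x 3 -> '3H'
  i=6: run of 'E' x 7 -> '7E'
  i=13: run of 'H' x 8 -> '8H'
  i=21: run of 'A' x 2 -> '2A'
  i=23: run of 'E' x 8 -> '8E'
  i=31: run of 'H' x 8 -> '8H'

RLE = 3A3H7E8H2A8E8H


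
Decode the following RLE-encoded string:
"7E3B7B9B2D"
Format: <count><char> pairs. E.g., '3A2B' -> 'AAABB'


Expanding each <count><char> pair:
  7E -> 'EEEEEEE'
  3B -> 'BBB'
  7B -> 'BBBBBBB'
  9B -> 'BBBBBBBBB'
  2D -> 'DD'

Decoded = EEEEEEEBBBBBBBBBBBBBBBBBBBDD


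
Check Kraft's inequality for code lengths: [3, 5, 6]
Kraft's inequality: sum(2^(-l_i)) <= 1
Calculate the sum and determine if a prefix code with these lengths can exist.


Sum = 2^(-3) + 2^(-5) + 2^(-6)
    = 0.125 + 0.03125 + 0.015625
    = 11/64 = 0.171875
Since 0.171875 <= 1, Kraft's inequality IS satisfied.
A prefix code with these lengths CAN exist.

Kraft sum = 0.171875. Satisfied.


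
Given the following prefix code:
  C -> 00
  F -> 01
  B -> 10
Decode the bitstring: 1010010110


Decoding step by step:
Bits 10 -> B
Bits 10 -> B
Bits 01 -> F
Bits 01 -> F
Bits 10 -> B


Decoded message: BBFFB


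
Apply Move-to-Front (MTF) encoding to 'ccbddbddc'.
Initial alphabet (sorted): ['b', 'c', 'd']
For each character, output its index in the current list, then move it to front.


MTF encoding:
'c': index 1 in ['b', 'c', 'd'] -> ['c', 'b', 'd']
'c': index 0 in ['c', 'b', 'd'] -> ['c', 'b', 'd']
'b': index 1 in ['c', 'b', 'd'] -> ['b', 'c', 'd']
'd': index 2 in ['b', 'c', 'd'] -> ['d', 'b', 'c']
'd': index 0 in ['d', 'b', 'c'] -> ['d', 'b', 'c']
'b': index 1 in ['d', 'b', 'c'] -> ['b', 'd', 'c']
'd': index 1 in ['b', 'd', 'c'] -> ['d', 'b', 'c']
'd': index 0 in ['d', 'b', 'c'] -> ['d', 'b', 'c']
'c': index 2 in ['d', 'b', 'c'] -> ['c', 'd', 'b']


Output: [1, 0, 1, 2, 0, 1, 1, 0, 2]


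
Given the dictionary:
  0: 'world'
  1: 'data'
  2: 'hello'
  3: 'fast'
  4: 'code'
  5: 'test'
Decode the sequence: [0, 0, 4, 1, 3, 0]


Look up each index in the dictionary:
  0 -> 'world'
  0 -> 'world'
  4 -> 'code'
  1 -> 'data'
  3 -> 'fast'
  0 -> 'world'

Decoded: "world world code data fast world"


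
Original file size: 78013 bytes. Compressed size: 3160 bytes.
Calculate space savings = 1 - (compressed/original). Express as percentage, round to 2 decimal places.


ratio = compressed/original = 3160/78013 = 0.040506
savings = 1 - ratio = 1 - 0.040506 = 0.959494
as a percentage: 0.959494 * 100 = 95.95%

Space savings = 1 - 3160/78013 = 95.95%


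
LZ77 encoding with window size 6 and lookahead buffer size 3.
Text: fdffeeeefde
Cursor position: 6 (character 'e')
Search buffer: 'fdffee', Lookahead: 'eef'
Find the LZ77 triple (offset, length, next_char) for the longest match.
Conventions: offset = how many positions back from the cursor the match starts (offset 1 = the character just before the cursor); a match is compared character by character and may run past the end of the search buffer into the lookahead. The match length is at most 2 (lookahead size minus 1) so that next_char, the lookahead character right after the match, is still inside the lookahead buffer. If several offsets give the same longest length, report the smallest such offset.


Try each offset into the search buffer:
  offset=1 (pos 5, char 'e'): match length 2
  offset=2 (pos 4, char 'e'): match length 2
  offset=3 (pos 3, char 'f'): match length 0
  offset=4 (pos 2, char 'f'): match length 0
  offset=5 (pos 1, char 'd'): match length 0
  offset=6 (pos 0, char 'f'): match length 0
Longest match has length 2, found at offsets 1, 2; take the smallest, offset 1.
next_char = character at position 6 + 2 = 8 -> 'f'

Best match: offset=1, length=2 (matching 'ee' starting at position 5)
LZ77 triple: (1, 2, 'f')


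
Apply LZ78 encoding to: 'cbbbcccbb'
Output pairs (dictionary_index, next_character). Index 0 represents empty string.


LZ78 encoding steps:
Dictionary: {0: ''}
Step 1: w='' (idx 0), next='c' -> output (0, 'c'), add 'c' as idx 1
Step 2: w='' (idx 0), next='b' -> output (0, 'b'), add 'b' as idx 2
Step 3: w='b' (idx 2), next='b' -> output (2, 'b'), add 'bb' as idx 3
Step 4: w='c' (idx 1), next='c' -> output (1, 'c'), add 'cc' as idx 4
Step 5: w='c' (idx 1), next='b' -> output (1, 'b'), add 'cb' as idx 5
Step 6: w='b' (idx 2), end of input -> output (2, '')


Encoded: [(0, 'c'), (0, 'b'), (2, 'b'), (1, 'c'), (1, 'b'), (2, '')]


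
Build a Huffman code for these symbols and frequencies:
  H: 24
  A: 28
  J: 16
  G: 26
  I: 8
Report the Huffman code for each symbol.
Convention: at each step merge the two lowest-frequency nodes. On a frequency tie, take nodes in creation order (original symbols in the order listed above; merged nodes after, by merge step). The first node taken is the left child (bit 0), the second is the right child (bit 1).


Huffman tree construction:
Step 1: Merge I(8) + J(16) = 24
Step 2: Merge H(24) + (I+J)(24) = 48
Step 3: Merge G(26) + A(28) = 54
Step 4: Merge (H+(I+J))(48) + (G+A)(54) = 102
Read each symbol's code off the tree from the root (left child = 0, right child = 1).

Codes:
  H: 00 (length 2)
  A: 11 (length 2)
  J: 011 (length 3)
  G: 10 (length 2)
  I: 010 (length 3)
Average code length: 228/102 = 2.2353 bits/symbol


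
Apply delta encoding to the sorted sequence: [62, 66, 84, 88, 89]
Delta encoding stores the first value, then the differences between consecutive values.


First value: 62
Deltas:
  66 - 62 = 4
  84 - 66 = 18
  88 - 84 = 4
  89 - 88 = 1


Delta encoded: [62, 4, 18, 4, 1]


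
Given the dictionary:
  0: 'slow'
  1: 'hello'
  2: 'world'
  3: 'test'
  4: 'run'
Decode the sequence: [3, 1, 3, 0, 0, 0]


Look up each index in the dictionary:
  3 -> 'test'
  1 -> 'hello'
  3 -> 'test'
  0 -> 'slow'
  0 -> 'slow'
  0 -> 'slow'

Decoded: "test hello test slow slow slow"


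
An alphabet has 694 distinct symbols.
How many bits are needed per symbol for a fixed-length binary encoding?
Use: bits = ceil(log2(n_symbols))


log2(694) = 9.4388
Bracket: 2^9 = 512 < 694 <= 2^10 = 1024
So ceil(log2(694)) = 10

bits = ceil(log2(694)) = ceil(9.4388) = 10 bits


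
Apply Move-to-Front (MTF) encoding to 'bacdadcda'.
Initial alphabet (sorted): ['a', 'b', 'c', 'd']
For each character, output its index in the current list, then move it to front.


MTF encoding:
'b': index 1 in ['a', 'b', 'c', 'd'] -> ['b', 'a', 'c', 'd']
'a': index 1 in ['b', 'a', 'c', 'd'] -> ['a', 'b', 'c', 'd']
'c': index 2 in ['a', 'b', 'c', 'd'] -> ['c', 'a', 'b', 'd']
'd': index 3 in ['c', 'a', 'b', 'd'] -> ['d', 'c', 'a', 'b']
'a': index 2 in ['d', 'c', 'a', 'b'] -> ['a', 'd', 'c', 'b']
'd': index 1 in ['a', 'd', 'c', 'b'] -> ['d', 'a', 'c', 'b']
'c': index 2 in ['d', 'a', 'c', 'b'] -> ['c', 'd', 'a', 'b']
'd': index 1 in ['c', 'd', 'a', 'b'] -> ['d', 'c', 'a', 'b']
'a': index 2 in ['d', 'c', 'a', 'b'] -> ['a', 'd', 'c', 'b']


Output: [1, 1, 2, 3, 2, 1, 2, 1, 2]


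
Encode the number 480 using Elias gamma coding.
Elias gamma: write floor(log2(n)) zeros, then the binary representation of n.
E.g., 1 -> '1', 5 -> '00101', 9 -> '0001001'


num_bits = floor(log2(480)) + 1 = 9
leading_zeros = num_bits - 1 = 8
binary(480) = 111100000

Elias gamma(480) = '00000000' + '111100000' = 00000000111100000 (17 bits)


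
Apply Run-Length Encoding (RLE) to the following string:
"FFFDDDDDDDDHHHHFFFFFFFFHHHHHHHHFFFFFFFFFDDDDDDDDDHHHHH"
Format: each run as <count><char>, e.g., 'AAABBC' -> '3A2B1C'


Scanning runs left to right:
  i=0: run of 'F' x 3 -> '3F'
  i=3: run of 'D' x 8 -> '8D'
  i=11: run of 'H' x 4 -> '4H'
  i=15: run of 'F' x 8 -> '8F'
  i=23: run of 'H' x 8 -> '8H'
  i=31: run of 'F' x 9 -> '9F'
  i=40: run of 'D' x 9 -> '9D'
  i=49: run of 'H' x 5 -> '5H'

RLE = 3F8D4H8F8H9F9D5H


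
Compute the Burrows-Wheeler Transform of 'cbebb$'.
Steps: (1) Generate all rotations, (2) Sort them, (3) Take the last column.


Rotations (sorted):
  0: $cbebb -> last char: b
  1: b$cbeb -> last char: b
  2: bb$cbe -> last char: e
  3: bebb$c -> last char: c
  4: cbebb$ -> last char: $
  5: ebb$cb -> last char: b


BWT = bbec$b


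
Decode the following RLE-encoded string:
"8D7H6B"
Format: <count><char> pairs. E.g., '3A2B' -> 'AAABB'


Expanding each <count><char> pair:
  8D -> 'DDDDDDDD'
  7H -> 'HHHHHHH'
  6B -> 'BBBBBB'

Decoded = DDDDDDDDHHHHHHHBBBBBB


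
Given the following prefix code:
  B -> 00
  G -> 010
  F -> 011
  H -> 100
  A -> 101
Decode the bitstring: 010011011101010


Decoding step by step:
Bits 010 -> G
Bits 011 -> F
Bits 011 -> F
Bits 101 -> A
Bits 010 -> G


Decoded message: GFFAG


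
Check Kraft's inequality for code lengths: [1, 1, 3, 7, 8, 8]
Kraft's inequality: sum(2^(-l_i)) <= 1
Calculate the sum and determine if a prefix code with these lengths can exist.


Sum = 2^(-1) + 2^(-1) + 2^(-3) + 2^(-7) + 2^(-8) + 2^(-8)
    = 0.5 + 0.5 + 0.125 + 0.0078125 + 0.00390625 + 0.00390625
    = 292/256 = 1.140625
Since 1.140625 > 1, Kraft's inequality is NOT satisfied.
A prefix code with these lengths CANNOT exist.

Kraft sum = 1.140625. Not satisfied.


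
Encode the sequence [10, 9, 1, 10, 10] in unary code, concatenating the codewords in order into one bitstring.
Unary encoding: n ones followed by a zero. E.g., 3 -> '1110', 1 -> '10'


Encode each number as n ones followed by a terminating 0:
  10 -> 11111111110 (11 bits)
  9 -> 1111111110 (10 bits)
  1 -> 10 (2 bits)
  10 -> 11111111110 (11 bits)
  10 -> 11111111110 (11 bits)
Total length = 11 + 10 + 2 + 11 + 11 = 45 bits.

Unary([10, 9, 1, 10, 10]) = 111111111101111111110101111111111011111111110 (45 bits)


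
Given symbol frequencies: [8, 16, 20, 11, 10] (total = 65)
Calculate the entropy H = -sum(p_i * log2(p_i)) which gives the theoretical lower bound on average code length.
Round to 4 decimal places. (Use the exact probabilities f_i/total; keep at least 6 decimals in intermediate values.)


Per-symbol terms -p_i * log2(p_i) with p_i = f_i/65:
  p = 8/65 = 0.123077: log2(p) = -3.022368, -p*log2(p) = 0.371984
  p = 16/65 = 0.246154: log2(p) = -2.022368, -p*log2(p) = 0.497814
  p = 20/65 = 0.307692: log2(p) = -1.700440, -p*log2(p) = 0.523212
  p = 11/65 = 0.169231: log2(p) = -2.562936, -p*log2(p) = 0.433728
  p = 10/65 = 0.153846: log2(p) = -2.700440, -p*log2(p) = 0.415452
H = 0.371984 + 0.497814 + 0.523212 + 0.433728 + 0.415452 = 2.242190

H = 2.2422 bits/symbol


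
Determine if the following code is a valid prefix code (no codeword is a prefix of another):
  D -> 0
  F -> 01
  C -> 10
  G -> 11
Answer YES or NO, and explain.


Checking each pair (does one codeword prefix another?):
  D='0' vs F='01': prefix -- VIOLATION

NO -- this is NOT a valid prefix code. D (0) is a prefix of F (01).


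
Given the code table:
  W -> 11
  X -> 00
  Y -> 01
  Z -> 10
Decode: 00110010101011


Decoding:
00 -> X
11 -> W
00 -> X
10 -> Z
10 -> Z
10 -> Z
11 -> W


Result: XWXZZZW


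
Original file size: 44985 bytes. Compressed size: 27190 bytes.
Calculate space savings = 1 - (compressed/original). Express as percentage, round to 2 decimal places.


ratio = compressed/original = 27190/44985 = 0.604424
savings = 1 - ratio = 1 - 0.604424 = 0.395576
as a percentage: 0.395576 * 100 = 39.56%

Space savings = 1 - 27190/44985 = 39.56%


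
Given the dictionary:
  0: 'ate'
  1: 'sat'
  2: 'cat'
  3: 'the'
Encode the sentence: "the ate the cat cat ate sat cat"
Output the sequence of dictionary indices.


Look up each word in the dictionary:
  'the' -> 3
  'ate' -> 0
  'the' -> 3
  'cat' -> 2
  'cat' -> 2
  'ate' -> 0
  'sat' -> 1
  'cat' -> 2

Encoded: [3, 0, 3, 2, 2, 0, 1, 2]


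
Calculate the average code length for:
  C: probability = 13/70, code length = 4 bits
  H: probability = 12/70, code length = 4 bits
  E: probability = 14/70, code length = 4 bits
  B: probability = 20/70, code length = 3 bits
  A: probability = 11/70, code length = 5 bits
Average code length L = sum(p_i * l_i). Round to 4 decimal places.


Weighted contributions p_i * l_i:
  C: (13/70) * 4 = 52/70
  H: (12/70) * 4 = 48/70
  E: (14/70) * 4 = 56/70
  B: (20/70) * 3 = 60/70
  A: (11/70) * 5 = 55/70
Sum = (52 + 48 + 56 + 60 + 55)/70 = 271/70

L = 271/70 = 3.8714 bits/symbol


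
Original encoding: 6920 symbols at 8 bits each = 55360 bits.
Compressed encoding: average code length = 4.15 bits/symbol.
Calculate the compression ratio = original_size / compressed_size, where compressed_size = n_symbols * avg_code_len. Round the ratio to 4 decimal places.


original_size = n_symbols * orig_bits = 6920 * 8 = 55360 bits
compressed_size = n_symbols * avg_code_len = 6920 * 4.15 = 28718.0 bits
ratio = original_size / compressed_size = 55360 / 28718.0 = 1.9277

Compression ratio = 1.9277


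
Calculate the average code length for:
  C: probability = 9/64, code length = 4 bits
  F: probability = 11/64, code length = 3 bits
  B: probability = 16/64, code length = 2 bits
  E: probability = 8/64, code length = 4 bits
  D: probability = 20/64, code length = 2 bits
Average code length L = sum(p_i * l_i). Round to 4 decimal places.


Weighted contributions p_i * l_i:
  C: (9/64) * 4 = 36/64
  F: (11/64) * 3 = 33/64
  B: (16/64) * 2 = 32/64
  E: (8/64) * 4 = 32/64
  D: (20/64) * 2 = 40/64
Sum = (36 + 33 + 32 + 32 + 40)/64 = 173/64

L = 173/64 = 2.7031 bits/symbol


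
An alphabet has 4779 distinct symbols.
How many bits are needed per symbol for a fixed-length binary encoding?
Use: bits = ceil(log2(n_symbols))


log2(4779) = 12.2225
Bracket: 2^12 = 4096 < 4779 <= 2^13 = 8192
So ceil(log2(4779)) = 13

bits = ceil(log2(4779)) = ceil(12.2225) = 13 bits


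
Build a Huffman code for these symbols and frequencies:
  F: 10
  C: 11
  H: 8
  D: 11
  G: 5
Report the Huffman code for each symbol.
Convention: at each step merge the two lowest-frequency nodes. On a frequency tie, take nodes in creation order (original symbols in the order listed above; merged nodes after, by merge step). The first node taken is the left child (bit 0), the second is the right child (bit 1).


Huffman tree construction:
Step 1: Merge G(5) + H(8) = 13
Step 2: Merge F(10) + C(11) = 21
Step 3: Merge D(11) + (G+H)(13) = 24
Step 4: Merge (F+C)(21) + (D+(G+H))(24) = 45
Read each symbol's code off the tree from the root (left child = 0, right child = 1).

Codes:
  F: 00 (length 2)
  C: 01 (length 2)
  H: 111 (length 3)
  D: 10 (length 2)
  G: 110 (length 3)
Average code length: 103/45 = 2.2889 bits/symbol


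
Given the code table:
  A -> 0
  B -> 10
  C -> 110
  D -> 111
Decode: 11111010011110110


Decoding:
111 -> D
110 -> C
10 -> B
0 -> A
111 -> D
10 -> B
110 -> C


Result: DCBADBC


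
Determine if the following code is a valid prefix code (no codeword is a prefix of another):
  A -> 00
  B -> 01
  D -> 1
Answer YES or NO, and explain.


Checking each pair (does one codeword prefix another?):
  A='00' vs B='01': no prefix
  A='00' vs D='1': no prefix
  B='01' vs A='00': no prefix
  B='01' vs D='1': no prefix
  D='1' vs A='00': no prefix
  D='1' vs B='01': no prefix
No violation found over all pairs.

YES -- this is a valid prefix code. No codeword is a prefix of any other codeword.


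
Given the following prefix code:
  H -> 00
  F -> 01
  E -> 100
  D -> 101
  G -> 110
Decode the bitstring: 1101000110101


Decoding step by step:
Bits 110 -> G
Bits 100 -> E
Bits 01 -> F
Bits 101 -> D
Bits 01 -> F


Decoded message: GEFDF


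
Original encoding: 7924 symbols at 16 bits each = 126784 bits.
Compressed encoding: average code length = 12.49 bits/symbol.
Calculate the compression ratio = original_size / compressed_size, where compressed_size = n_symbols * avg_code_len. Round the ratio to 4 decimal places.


original_size = n_symbols * orig_bits = 7924 * 16 = 126784 bits
compressed_size = n_symbols * avg_code_len = 7924 * 12.49 = 98970.76 bits
ratio = original_size / compressed_size = 126784 / 98970.76 = 1.281

Compression ratio = 1.281


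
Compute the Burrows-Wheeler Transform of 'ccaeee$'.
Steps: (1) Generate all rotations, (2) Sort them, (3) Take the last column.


Rotations (sorted):
  0: $ccaeee -> last char: e
  1: aeee$cc -> last char: c
  2: caeee$c -> last char: c
  3: ccaeee$ -> last char: $
  4: e$ccaee -> last char: e
  5: ee$ccae -> last char: e
  6: eee$cca -> last char: a


BWT = ecc$eea


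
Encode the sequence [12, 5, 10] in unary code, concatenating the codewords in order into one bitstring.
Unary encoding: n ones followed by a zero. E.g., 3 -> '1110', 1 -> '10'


Encode each number as n ones followed by a terminating 0:
  12 -> 1111111111110 (13 bits)
  5 -> 111110 (6 bits)
  10 -> 11111111110 (11 bits)
Total length = 13 + 6 + 11 = 30 bits.

Unary([12, 5, 10]) = 111111111111011111011111111110 (30 bits)


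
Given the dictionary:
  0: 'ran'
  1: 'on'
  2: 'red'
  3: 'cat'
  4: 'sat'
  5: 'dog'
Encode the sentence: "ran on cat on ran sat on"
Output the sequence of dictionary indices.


Look up each word in the dictionary:
  'ran' -> 0
  'on' -> 1
  'cat' -> 3
  'on' -> 1
  'ran' -> 0
  'sat' -> 4
  'on' -> 1

Encoded: [0, 1, 3, 1, 0, 4, 1]


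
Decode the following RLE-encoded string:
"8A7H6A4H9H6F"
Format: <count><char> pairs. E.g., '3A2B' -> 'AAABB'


Expanding each <count><char> pair:
  8A -> 'AAAAAAAA'
  7H -> 'HHHHHHH'
  6A -> 'AAAAAA'
  4H -> 'HHHH'
  9H -> 'HHHHHHHHH'
  6F -> 'FFFFFF'

Decoded = AAAAAAAAHHHHHHHAAAAAAHHHHHHHHHHHHHFFFFFF


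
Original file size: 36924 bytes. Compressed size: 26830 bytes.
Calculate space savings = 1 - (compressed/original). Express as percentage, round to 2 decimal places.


ratio = compressed/original = 26830/36924 = 0.726628
savings = 1 - ratio = 1 - 0.726628 = 0.273372
as a percentage: 0.273372 * 100 = 27.34%

Space savings = 1 - 26830/36924 = 27.34%


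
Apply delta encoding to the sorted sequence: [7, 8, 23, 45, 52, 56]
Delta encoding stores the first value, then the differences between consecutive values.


First value: 7
Deltas:
  8 - 7 = 1
  23 - 8 = 15
  45 - 23 = 22
  52 - 45 = 7
  56 - 52 = 4


Delta encoded: [7, 1, 15, 22, 7, 4]


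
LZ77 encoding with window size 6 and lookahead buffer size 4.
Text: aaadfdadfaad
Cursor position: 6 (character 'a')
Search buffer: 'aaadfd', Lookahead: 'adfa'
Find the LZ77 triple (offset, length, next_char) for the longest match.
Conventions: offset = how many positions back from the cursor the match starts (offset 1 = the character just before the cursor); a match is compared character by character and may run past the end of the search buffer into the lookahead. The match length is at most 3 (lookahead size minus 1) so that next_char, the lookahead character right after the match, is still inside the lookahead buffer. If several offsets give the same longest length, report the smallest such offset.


Try each offset into the search buffer:
  offset=1 (pos 5, char 'd'): match length 0
  offset=2 (pos 4, char 'f'): match length 0
  offset=3 (pos 3, char 'd'): match length 0
  offset=4 (pos 2, char 'a'): match length 3
  offset=5 (pos 1, char 'a'): match length 1
  offset=6 (pos 0, char 'a'): match length 1
Longest match has length 3 at offset 4.
next_char = character at position 6 + 3 = 9 -> 'a'

Best match: offset=4, length=3 (matching 'adf' starting at position 2)
LZ77 triple: (4, 3, 'a')


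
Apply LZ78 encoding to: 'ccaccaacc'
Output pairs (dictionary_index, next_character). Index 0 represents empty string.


LZ78 encoding steps:
Dictionary: {0: ''}
Step 1: w='' (idx 0), next='c' -> output (0, 'c'), add 'c' as idx 1
Step 2: w='c' (idx 1), next='a' -> output (1, 'a'), add 'ca' as idx 2
Step 3: w='c' (idx 1), next='c' -> output (1, 'c'), add 'cc' as idx 3
Step 4: w='' (idx 0), next='a' -> output (0, 'a'), add 'a' as idx 4
Step 5: w='a' (idx 4), next='c' -> output (4, 'c'), add 'ac' as idx 5
Step 6: w='c' (idx 1), end of input -> output (1, '')


Encoded: [(0, 'c'), (1, 'a'), (1, 'c'), (0, 'a'), (4, 'c'), (1, '')]


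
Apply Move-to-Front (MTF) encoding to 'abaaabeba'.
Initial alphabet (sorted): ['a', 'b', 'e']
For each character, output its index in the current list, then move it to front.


MTF encoding:
'a': index 0 in ['a', 'b', 'e'] -> ['a', 'b', 'e']
'b': index 1 in ['a', 'b', 'e'] -> ['b', 'a', 'e']
'a': index 1 in ['b', 'a', 'e'] -> ['a', 'b', 'e']
'a': index 0 in ['a', 'b', 'e'] -> ['a', 'b', 'e']
'a': index 0 in ['a', 'b', 'e'] -> ['a', 'b', 'e']
'b': index 1 in ['a', 'b', 'e'] -> ['b', 'a', 'e']
'e': index 2 in ['b', 'a', 'e'] -> ['e', 'b', 'a']
'b': index 1 in ['e', 'b', 'a'] -> ['b', 'e', 'a']
'a': index 2 in ['b', 'e', 'a'] -> ['a', 'b', 'e']


Output: [0, 1, 1, 0, 0, 1, 2, 1, 2]


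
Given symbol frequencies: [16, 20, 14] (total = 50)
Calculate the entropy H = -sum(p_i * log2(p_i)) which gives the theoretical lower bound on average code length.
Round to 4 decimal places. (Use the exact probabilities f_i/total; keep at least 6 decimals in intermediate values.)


Per-symbol terms -p_i * log2(p_i) with p_i = f_i/50:
  p = 16/50 = 0.320000: log2(p) = -1.643856, -p*log2(p) = 0.526034
  p = 20/50 = 0.400000: log2(p) = -1.321928, -p*log2(p) = 0.528771
  p = 14/50 = 0.280000: log2(p) = -1.836501, -p*log2(p) = 0.514220
H = 0.526034 + 0.528771 + 0.514220 = 1.569025

H = 1.569 bits/symbol


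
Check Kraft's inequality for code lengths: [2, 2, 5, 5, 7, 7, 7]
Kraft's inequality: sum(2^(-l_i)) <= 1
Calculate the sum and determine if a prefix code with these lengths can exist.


Sum = 2^(-2) + 2^(-2) + 2^(-5) + 2^(-5) + 2^(-7) + 2^(-7) + 2^(-7)
    = 0.25 + 0.25 + 0.03125 + 0.03125 + 0.0078125 + 0.0078125 + 0.0078125
    = 75/128 = 0.5859375
Since 0.5859375 <= 1, Kraft's inequality IS satisfied.
A prefix code with these lengths CAN exist.

Kraft sum = 0.5859375. Satisfied.


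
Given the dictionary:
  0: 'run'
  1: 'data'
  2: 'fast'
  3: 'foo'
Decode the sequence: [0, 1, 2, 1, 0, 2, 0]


Look up each index in the dictionary:
  0 -> 'run'
  1 -> 'data'
  2 -> 'fast'
  1 -> 'data'
  0 -> 'run'
  2 -> 'fast'
  0 -> 'run'

Decoded: "run data fast data run fast run"


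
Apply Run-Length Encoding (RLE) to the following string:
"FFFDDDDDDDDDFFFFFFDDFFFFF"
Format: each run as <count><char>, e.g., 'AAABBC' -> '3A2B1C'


Scanning runs left to right:
  i=0: run of 'F' x 3 -> '3F'
  i=3: run of 'D' x 9 -> '9D'
  i=12: run of 'F' x 6 -> '6F'
  i=18: run of 'D' x 2 -> '2D'
  i=20: run of 'F' x 5 -> '5F'

RLE = 3F9D6F2D5F


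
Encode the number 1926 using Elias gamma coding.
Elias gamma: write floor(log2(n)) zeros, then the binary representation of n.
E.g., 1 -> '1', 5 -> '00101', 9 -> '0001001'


num_bits = floor(log2(1926)) + 1 = 11
leading_zeros = num_bits - 1 = 10
binary(1926) = 11110000110

Elias gamma(1926) = '0000000000' + '11110000110' = 000000000011110000110 (21 bits)


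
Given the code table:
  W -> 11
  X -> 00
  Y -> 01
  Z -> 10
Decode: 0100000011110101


Decoding:
01 -> Y
00 -> X
00 -> X
00 -> X
11 -> W
11 -> W
01 -> Y
01 -> Y


Result: YXXXWWYY


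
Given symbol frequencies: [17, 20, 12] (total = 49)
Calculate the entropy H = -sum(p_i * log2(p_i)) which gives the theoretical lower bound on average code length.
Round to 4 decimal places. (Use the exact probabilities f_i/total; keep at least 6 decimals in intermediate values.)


Per-symbol terms -p_i * log2(p_i) with p_i = f_i/49:
  p = 17/49 = 0.346939: log2(p) = -1.527247, -p*log2(p) = 0.529861
  p = 20/49 = 0.408163: log2(p) = -1.292782, -p*log2(p) = 0.527666
  p = 12/49 = 0.244898: log2(p) = -2.029747, -p*log2(p) = 0.497081
H = 0.529861 + 0.527666 + 0.497081 = 1.554608

H = 1.5546 bits/symbol


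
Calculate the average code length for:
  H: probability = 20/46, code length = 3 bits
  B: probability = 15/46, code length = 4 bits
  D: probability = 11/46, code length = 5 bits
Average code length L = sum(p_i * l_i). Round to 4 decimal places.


Weighted contributions p_i * l_i:
  H: (20/46) * 3 = 60/46
  B: (15/46) * 4 = 60/46
  D: (11/46) * 5 = 55/46
Sum = (60 + 60 + 55)/46 = 175/46

L = 175/46 = 3.8043 bits/symbol


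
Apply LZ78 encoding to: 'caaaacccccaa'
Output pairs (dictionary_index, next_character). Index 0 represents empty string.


LZ78 encoding steps:
Dictionary: {0: ''}
Step 1: w='' (idx 0), next='c' -> output (0, 'c'), add 'c' as idx 1
Step 2: w='' (idx 0), next='a' -> output (0, 'a'), add 'a' as idx 2
Step 3: w='a' (idx 2), next='a' -> output (2, 'a'), add 'aa' as idx 3
Step 4: w='a' (idx 2), next='c' -> output (2, 'c'), add 'ac' as idx 4
Step 5: w='c' (idx 1), next='c' -> output (1, 'c'), add 'cc' as idx 5
Step 6: w='cc' (idx 5), next='a' -> output (5, 'a'), add 'cca' as idx 6
Step 7: w='a' (idx 2), end of input -> output (2, '')


Encoded: [(0, 'c'), (0, 'a'), (2, 'a'), (2, 'c'), (1, 'c'), (5, 'a'), (2, '')]


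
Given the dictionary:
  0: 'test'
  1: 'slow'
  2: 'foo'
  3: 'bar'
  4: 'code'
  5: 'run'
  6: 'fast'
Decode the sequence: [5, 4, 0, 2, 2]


Look up each index in the dictionary:
  5 -> 'run'
  4 -> 'code'
  0 -> 'test'
  2 -> 'foo'
  2 -> 'foo'

Decoded: "run code test foo foo"


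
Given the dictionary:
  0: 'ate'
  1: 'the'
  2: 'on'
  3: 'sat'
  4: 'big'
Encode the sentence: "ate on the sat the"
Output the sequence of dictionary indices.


Look up each word in the dictionary:
  'ate' -> 0
  'on' -> 2
  'the' -> 1
  'sat' -> 3
  'the' -> 1

Encoded: [0, 2, 1, 3, 1]


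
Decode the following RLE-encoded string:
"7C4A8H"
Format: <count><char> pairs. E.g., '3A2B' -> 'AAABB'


Expanding each <count><char> pair:
  7C -> 'CCCCCCC'
  4A -> 'AAAA'
  8H -> 'HHHHHHHH'

Decoded = CCCCCCCAAAAHHHHHHHH


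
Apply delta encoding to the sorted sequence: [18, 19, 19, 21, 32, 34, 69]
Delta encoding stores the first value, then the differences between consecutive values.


First value: 18
Deltas:
  19 - 18 = 1
  19 - 19 = 0
  21 - 19 = 2
  32 - 21 = 11
  34 - 32 = 2
  69 - 34 = 35


Delta encoded: [18, 1, 0, 2, 11, 2, 35]


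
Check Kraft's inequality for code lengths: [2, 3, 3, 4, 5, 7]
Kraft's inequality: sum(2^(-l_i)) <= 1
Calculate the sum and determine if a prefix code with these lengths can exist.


Sum = 2^(-2) + 2^(-3) + 2^(-3) + 2^(-4) + 2^(-5) + 2^(-7)
    = 0.25 + 0.125 + 0.125 + 0.0625 + 0.03125 + 0.0078125
    = 77/128 = 0.6015625
Since 0.6015625 <= 1, Kraft's inequality IS satisfied.
A prefix code with these lengths CAN exist.

Kraft sum = 0.6015625. Satisfied.


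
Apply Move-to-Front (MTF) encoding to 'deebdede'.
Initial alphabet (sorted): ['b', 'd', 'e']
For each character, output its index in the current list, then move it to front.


MTF encoding:
'd': index 1 in ['b', 'd', 'e'] -> ['d', 'b', 'e']
'e': index 2 in ['d', 'b', 'e'] -> ['e', 'd', 'b']
'e': index 0 in ['e', 'd', 'b'] -> ['e', 'd', 'b']
'b': index 2 in ['e', 'd', 'b'] -> ['b', 'e', 'd']
'd': index 2 in ['b', 'e', 'd'] -> ['d', 'b', 'e']
'e': index 2 in ['d', 'b', 'e'] -> ['e', 'd', 'b']
'd': index 1 in ['e', 'd', 'b'] -> ['d', 'e', 'b']
'e': index 1 in ['d', 'e', 'b'] -> ['e', 'd', 'b']


Output: [1, 2, 0, 2, 2, 2, 1, 1]


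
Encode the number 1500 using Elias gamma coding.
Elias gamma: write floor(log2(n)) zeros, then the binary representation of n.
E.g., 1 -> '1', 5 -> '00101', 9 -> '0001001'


num_bits = floor(log2(1500)) + 1 = 11
leading_zeros = num_bits - 1 = 10
binary(1500) = 10111011100

Elias gamma(1500) = '0000000000' + '10111011100' = 000000000010111011100 (21 bits)


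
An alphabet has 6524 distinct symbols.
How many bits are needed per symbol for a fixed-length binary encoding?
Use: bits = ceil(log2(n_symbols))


log2(6524) = 12.6715
Bracket: 2^12 = 4096 < 6524 <= 2^13 = 8192
So ceil(log2(6524)) = 13

bits = ceil(log2(6524)) = ceil(12.6715) = 13 bits


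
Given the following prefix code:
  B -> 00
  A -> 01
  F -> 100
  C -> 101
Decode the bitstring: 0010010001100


Decoding step by step:
Bits 00 -> B
Bits 100 -> F
Bits 100 -> F
Bits 01 -> A
Bits 100 -> F


Decoded message: BFFAF


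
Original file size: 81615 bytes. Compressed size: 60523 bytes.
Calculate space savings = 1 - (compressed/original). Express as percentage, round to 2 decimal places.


ratio = compressed/original = 60523/81615 = 0.741567
savings = 1 - ratio = 1 - 0.741567 = 0.258433
as a percentage: 0.258433 * 100 = 25.84%

Space savings = 1 - 60523/81615 = 25.84%


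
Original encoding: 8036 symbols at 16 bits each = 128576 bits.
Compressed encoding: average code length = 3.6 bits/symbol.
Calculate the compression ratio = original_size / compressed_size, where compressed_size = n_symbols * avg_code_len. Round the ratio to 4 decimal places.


original_size = n_symbols * orig_bits = 8036 * 16 = 128576 bits
compressed_size = n_symbols * avg_code_len = 8036 * 3.6 = 28929.6 bits
ratio = original_size / compressed_size = 128576 / 28929.6 = 4.4444

Compression ratio = 4.4444


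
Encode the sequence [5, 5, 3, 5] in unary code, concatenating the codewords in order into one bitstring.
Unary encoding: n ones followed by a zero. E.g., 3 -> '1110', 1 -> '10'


Encode each number as n ones followed by a terminating 0:
  5 -> 111110 (6 bits)
  5 -> 111110 (6 bits)
  3 -> 1110 (4 bits)
  5 -> 111110 (6 bits)
Total length = 6 + 6 + 4 + 6 = 22 bits.

Unary([5, 5, 3, 5]) = 1111101111101110111110 (22 bits)


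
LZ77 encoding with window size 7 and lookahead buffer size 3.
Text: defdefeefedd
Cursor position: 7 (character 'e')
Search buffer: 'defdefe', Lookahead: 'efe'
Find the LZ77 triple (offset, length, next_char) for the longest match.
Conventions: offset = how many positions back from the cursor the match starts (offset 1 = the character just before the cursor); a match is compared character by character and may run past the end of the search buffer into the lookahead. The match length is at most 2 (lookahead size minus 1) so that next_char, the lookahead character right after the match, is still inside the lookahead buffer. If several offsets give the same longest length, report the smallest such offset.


Try each offset into the search buffer:
  offset=1 (pos 6, char 'e'): match length 1
  offset=2 (pos 5, char 'f'): match length 0
  offset=3 (pos 4, char 'e'): match length 2
  offset=4 (pos 3, char 'd'): match length 0
  offset=5 (pos 2, char 'f'): match length 0
  offset=6 (pos 1, char 'e'): match length 2
  offset=7 (pos 0, char 'd'): match length 0
Longest match has length 2, found at offsets 3, 6; take the smallest, offset 3.
next_char = character at position 7 + 2 = 9 -> 'e'

Best match: offset=3, length=2 (matching 'ef' starting at position 4)
LZ77 triple: (3, 2, 'e')
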